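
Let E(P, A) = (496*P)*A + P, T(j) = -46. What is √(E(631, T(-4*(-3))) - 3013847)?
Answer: 8*I*√272033 ≈ 4172.5*I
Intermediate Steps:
E(P, A) = P + 496*A*P (E(P, A) = 496*A*P + P = P + 496*A*P)
√(E(631, T(-4*(-3))) - 3013847) = √(631*(1 + 496*(-46)) - 3013847) = √(631*(1 - 22816) - 3013847) = √(631*(-22815) - 3013847) = √(-14396265 - 3013847) = √(-17410112) = 8*I*√272033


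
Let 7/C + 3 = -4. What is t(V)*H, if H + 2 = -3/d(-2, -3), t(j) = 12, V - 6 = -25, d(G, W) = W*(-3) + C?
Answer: -57/2 ≈ -28.500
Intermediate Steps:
C = -1 (C = 7/(-3 - 4) = 7/(-7) = 7*(-⅐) = -1)
d(G, W) = -1 - 3*W (d(G, W) = W*(-3) - 1 = -3*W - 1 = -1 - 3*W)
V = -19 (V = 6 - 25 = -19)
H = -19/8 (H = -2 - 3/(-1 - 3*(-3)) = -2 - 3/(-1 + 9) = -2 - 3/8 = -19/8 ≈ -2.3750)
t(V)*H = 12*(-19/8) = -57/2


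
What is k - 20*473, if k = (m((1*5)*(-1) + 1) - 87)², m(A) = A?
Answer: -1179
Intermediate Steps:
k = 8281 (k = (((1*5)*(-1) + 1) - 87)² = ((5*(-1) + 1) - 87)² = ((-5 + 1) - 87)² = (-4 - 87)² = (-91)² = 8281)
k - 20*473 = 8281 - 20*473 = 8281 - 1*9460 = 8281 - 9460 = -1179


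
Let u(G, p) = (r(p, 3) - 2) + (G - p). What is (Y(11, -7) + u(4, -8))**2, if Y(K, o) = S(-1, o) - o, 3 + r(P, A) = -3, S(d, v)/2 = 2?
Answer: 225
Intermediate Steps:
S(d, v) = 4 (S(d, v) = 2*2 = 4)
r(P, A) = -6 (r(P, A) = -3 - 3 = -6)
Y(K, o) = 4 - o
u(G, p) = -8 + G - p (u(G, p) = (-6 - 2) + (G - p) = -8 + (G - p) = -8 + G - p)
(Y(11, -7) + u(4, -8))**2 = ((4 - 1*(-7)) + (-8 + 4 - 1*(-8)))**2 = ((4 + 7) + (-8 + 4 + 8))**2 = (11 + 4)**2 = 15**2 = 225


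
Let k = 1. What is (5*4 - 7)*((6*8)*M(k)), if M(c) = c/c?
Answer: 624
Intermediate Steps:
M(c) = 1
(5*4 - 7)*((6*8)*M(k)) = (5*4 - 7)*((6*8)*1) = (20 - 7)*(48*1) = 13*48 = 624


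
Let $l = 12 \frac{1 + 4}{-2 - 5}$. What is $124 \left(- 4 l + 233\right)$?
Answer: $\frac{232004}{7} \approx 33143.0$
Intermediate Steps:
$l = - \frac{60}{7}$ ($l = 12 \frac{5}{-7} = 12 \cdot 5 \left(- \frac{1}{7}\right) = 12 \left(- \frac{5}{7}\right) = - \frac{60}{7} \approx -8.5714$)
$124 \left(- 4 l + 233\right) = 124 \left(\left(-4\right) \left(- \frac{60}{7}\right) + 233\right) = 124 \left(\frac{240}{7} + 233\right) = 124 \cdot \frac{1871}{7} = \frac{232004}{7}$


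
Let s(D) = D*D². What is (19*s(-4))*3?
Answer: -3648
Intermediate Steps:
s(D) = D³
(19*s(-4))*3 = (19*(-4)³)*3 = (19*(-64))*3 = -1216*3 = -3648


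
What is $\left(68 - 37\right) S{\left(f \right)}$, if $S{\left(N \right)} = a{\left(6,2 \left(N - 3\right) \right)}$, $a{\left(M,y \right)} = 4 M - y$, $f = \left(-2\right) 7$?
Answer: $1798$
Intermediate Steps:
$f = -14$
$a{\left(M,y \right)} = - y + 4 M$
$S{\left(N \right)} = 30 - 2 N$ ($S{\left(N \right)} = - 2 \left(N - 3\right) + 4 \cdot 6 = - 2 \left(-3 + N\right) + 24 = - (-6 + 2 N) + 24 = \left(6 - 2 N\right) + 24 = 30 - 2 N$)
$\left(68 - 37\right) S{\left(f \right)} = \left(68 - 37\right) \left(30 - -28\right) = 31 \left(30 + 28\right) = 31 \cdot 58 = 1798$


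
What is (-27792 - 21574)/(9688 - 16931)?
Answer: 49366/7243 ≈ 6.8157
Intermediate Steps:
(-27792 - 21574)/(9688 - 16931) = -49366/(-7243) = -49366*(-1/7243) = 49366/7243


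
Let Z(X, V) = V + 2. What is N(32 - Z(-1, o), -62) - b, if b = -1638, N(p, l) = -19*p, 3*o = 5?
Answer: 3299/3 ≈ 1099.7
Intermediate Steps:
o = 5/3 (o = (⅓)*5 = 5/3 ≈ 1.6667)
Z(X, V) = 2 + V
N(32 - Z(-1, o), -62) - b = -19*(32 - (2 + 5/3)) - 1*(-1638) = -19*(32 - 1*11/3) + 1638 = -19*(32 - 11/3) + 1638 = -19*85/3 + 1638 = -1615/3 + 1638 = 3299/3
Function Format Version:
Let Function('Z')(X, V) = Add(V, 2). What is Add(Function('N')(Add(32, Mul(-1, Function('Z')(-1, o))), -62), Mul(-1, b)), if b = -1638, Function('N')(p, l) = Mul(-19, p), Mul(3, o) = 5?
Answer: Rational(3299, 3) ≈ 1099.7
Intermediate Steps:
o = Rational(5, 3) (o = Mul(Rational(1, 3), 5) = Rational(5, 3) ≈ 1.6667)
Function('Z')(X, V) = Add(2, V)
Add(Function('N')(Add(32, Mul(-1, Function('Z')(-1, o))), -62), Mul(-1, b)) = Add(Mul(-19, Add(32, Mul(-1, Add(2, Rational(5, 3))))), Mul(-1, -1638)) = Add(Mul(-19, Add(32, Mul(-1, Rational(11, 3)))), 1638) = Add(Mul(-19, Add(32, Rational(-11, 3))), 1638) = Add(Mul(-19, Rational(85, 3)), 1638) = Add(Rational(-1615, 3), 1638) = Rational(3299, 3)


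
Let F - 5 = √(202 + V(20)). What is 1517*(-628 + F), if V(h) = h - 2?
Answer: -945091 + 3034*√55 ≈ -9.2259e+5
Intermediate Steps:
V(h) = -2 + h
F = 5 + 2*√55 (F = 5 + √(202 + (-2 + 20)) = 5 + √(202 + 18) = 5 + √220 = 5 + 2*√55 ≈ 19.832)
1517*(-628 + F) = 1517*(-628 + (5 + 2*√55)) = 1517*(-623 + 2*√55) = -945091 + 3034*√55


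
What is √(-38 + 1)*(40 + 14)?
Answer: 54*I*√37 ≈ 328.47*I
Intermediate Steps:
√(-38 + 1)*(40 + 14) = √(-37)*54 = (I*√37)*54 = 54*I*√37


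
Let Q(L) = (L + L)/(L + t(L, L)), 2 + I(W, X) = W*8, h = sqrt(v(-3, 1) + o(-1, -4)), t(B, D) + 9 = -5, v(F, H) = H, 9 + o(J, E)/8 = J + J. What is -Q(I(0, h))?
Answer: -1/4 ≈ -0.25000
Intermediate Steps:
o(J, E) = -72 + 16*J (o(J, E) = -72 + 8*(J + J) = -72 + 8*(2*J) = -72 + 16*J)
t(B, D) = -14 (t(B, D) = -9 - 5 = -14)
h = I*sqrt(87) (h = sqrt(1 + (-72 + 16*(-1))) = sqrt(1 + (-72 - 16)) = sqrt(1 - 88) = sqrt(-87) = I*sqrt(87) ≈ 9.3274*I)
I(W, X) = -2 + 8*W (I(W, X) = -2 + W*8 = -2 + 8*W)
Q(L) = 2*L/(-14 + L) (Q(L) = (L + L)/(L - 14) = (2*L)/(-14 + L) = 2*L/(-14 + L))
-Q(I(0, h)) = -2*(-2 + 8*0)/(-14 + (-2 + 8*0)) = -2*(-2 + 0)/(-14 + (-2 + 0)) = -2*(-2)/(-14 - 2) = -2*(-2)/(-16) = -2*(-2)*(-1)/16 = -1*1/4 = -1/4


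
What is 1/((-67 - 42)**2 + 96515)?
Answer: 1/108396 ≈ 9.2254e-6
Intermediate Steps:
1/((-67 - 42)**2 + 96515) = 1/((-109)**2 + 96515) = 1/(11881 + 96515) = 1/108396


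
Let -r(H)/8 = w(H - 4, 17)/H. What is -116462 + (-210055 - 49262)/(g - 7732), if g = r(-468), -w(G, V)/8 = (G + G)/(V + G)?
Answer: -47925229836793/411628124 ≈ -1.1643e+5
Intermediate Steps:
w(G, V) = -16*G/(G + V) (w(G, V) = -8*(G + G)/(V + G) = -8*2*G/(G + V) = -16*G/(G + V))
r(H) = 128*(-4 + H)/(H*(13 + H)) (r(H) = -8*(-16*(H - 4)/((H - 4) + 17))/H = -8*(-16*(-4 + H)/((-4 + H) + 17))/H = -8*(-16*(-4 + H)/(13 + H))/H = -(-128)*(-4 + H)/(H*(13 + H)) = 128*(-4 + H)/(H*(13 + H)))
g = -15104/53235 (g = 128*(-4 - 468)/(-468*(13 - 468)) = 128*(-1/468)*(-472)/(-455) = 128*(-1/468)*(-1/455)*(-472) = -15104/53235 ≈ -0.28372)
-116462 + (-210055 - 49262)/(g - 7732) = -116462 + (-210055 - 49262)/(-15104/53235 - 7732) = -116462 - 259317/(-411628124/53235) = -116462 - 259317*(-53235/411628124) = -116462 + 13804740495/411628124 = -47925229836793/411628124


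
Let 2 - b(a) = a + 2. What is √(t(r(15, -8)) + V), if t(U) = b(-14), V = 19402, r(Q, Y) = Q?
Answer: 2*√4854 ≈ 139.34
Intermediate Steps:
b(a) = -a (b(a) = 2 - (a + 2) = 2 - (2 + a) = 2 + (-2 - a) = -a)
t(U) = 14 (t(U) = -1*(-14) = 14)
√(t(r(15, -8)) + V) = √(14 + 19402) = √19416 = 2*√4854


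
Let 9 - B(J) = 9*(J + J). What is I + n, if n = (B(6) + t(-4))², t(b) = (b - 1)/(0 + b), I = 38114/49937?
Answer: 7635028321/798992 ≈ 9555.8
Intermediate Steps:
I = 38114/49937 (I = 38114*(1/49937) = 38114/49937 ≈ 0.76324)
B(J) = 9 - 18*J (B(J) = 9 - 9*(J + J) = 9 - 9*2*J = 9 - 18*J)
t(b) = (-1 + b)/b
n = 152881/16 (n = ((9 - 18*6) + (-1 - 4)/(-4))² = ((9 - 108) - ¼*(-5))² = (-99 + 5/4)² = (-391/4)² = 152881/16 ≈ 9555.1)
I + n = 38114/49937 + 152881/16 = 7635028321/798992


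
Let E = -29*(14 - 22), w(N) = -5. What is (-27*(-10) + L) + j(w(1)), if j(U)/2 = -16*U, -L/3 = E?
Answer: -266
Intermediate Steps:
E = 232 (E = -29*(-8) = 232)
L = -696 (L = -3*232 = -696)
j(U) = -32*U (j(U) = 2*(-16*U) = -32*U)
(-27*(-10) + L) + j(w(1)) = (-27*(-10) - 696) - 32*(-5) = (270 - 696) + 160 = -426 + 160 = -266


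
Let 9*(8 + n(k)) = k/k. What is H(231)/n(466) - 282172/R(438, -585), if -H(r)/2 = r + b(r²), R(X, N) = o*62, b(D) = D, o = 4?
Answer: 54800119/4402 ≈ 12449.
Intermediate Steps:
R(X, N) = 248 (R(X, N) = 4*62 = 248)
n(k) = -71/9 (n(k) = -8 + (k/k)/9 = -8 + (⅑)*1 = -8 + ⅑ = -71/9)
H(r) = -2*r - 2*r² (H(r) = -2*(r + r²) = -2*r - 2*r²)
H(231)/n(466) - 282172/R(438, -585) = (2*231*(-1 - 1*231))/(-71/9) - 282172/248 = (2*231*(-1 - 231))*(-9/71) - 282172*1/248 = (2*231*(-232))*(-9/71) - 70543/62 = -107184*(-9/71) - 70543/62 = 964656/71 - 70543/62 = 54800119/4402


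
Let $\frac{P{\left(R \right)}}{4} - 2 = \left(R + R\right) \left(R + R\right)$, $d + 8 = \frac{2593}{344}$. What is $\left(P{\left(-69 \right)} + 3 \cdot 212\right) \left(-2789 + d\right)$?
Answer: $- \frac{18428637875}{86} \approx -2.1429 \cdot 10^{8}$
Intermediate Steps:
$d = - \frac{159}{344}$ ($d = -8 + \frac{2593}{344} = - \frac{159}{344} \approx -0.46221$)
$P{\left(R \right)} = 8 + 16 R^{2}$ ($P{\left(R \right)} = 8 + 4 \left(R + R\right) \left(R + R\right) = 8 + 4 \cdot 2 R 2 R = 8 + 4 \cdot 4 R^{2} = 8 + 16 R^{2}$)
$\left(P{\left(-69 \right)} + 3 \cdot 212\right) \left(-2789 + d\right) = \left(\left(8 + 16 \left(-69\right)^{2}\right) + 3 \cdot 212\right) \left(-2789 - \frac{159}{344}\right) = \left(\left(8 + 16 \cdot 4761\right) + 636\right) \left(- \frac{959575}{344}\right) = \left(\left(8 + 76176\right) + 636\right) \left(- \frac{959575}{344}\right) = \left(76184 + 636\right) \left(- \frac{959575}{344}\right) = 76820 \left(- \frac{959575}{344}\right) = - \frac{18428637875}{86}$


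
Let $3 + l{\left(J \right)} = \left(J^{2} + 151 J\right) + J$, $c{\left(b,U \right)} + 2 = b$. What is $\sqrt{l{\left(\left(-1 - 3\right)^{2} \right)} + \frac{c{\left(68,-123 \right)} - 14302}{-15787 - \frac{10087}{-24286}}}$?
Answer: $\frac{\sqrt{394801208998752267645}}{383392995} \approx 51.826$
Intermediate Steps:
$c{\left(b,U \right)} = -2 + b$
$l{\left(J \right)} = -3 + J^{2} + 152 J$ ($l{\left(J \right)} = -3 + \left(\left(J^{2} + 151 J\right) + J\right) = -3 + \left(J^{2} + 152 J\right) = -3 + J^{2} + 152 J$)
$\sqrt{l{\left(\left(-1 - 3\right)^{2} \right)} + \frac{c{\left(68,-123 \right)} - 14302}{-15787 - \frac{10087}{-24286}}} = \sqrt{\left(-3 + \left(\left(-1 - 3\right)^{2}\right)^{2} + 152 \left(-1 - 3\right)^{2}\right) + \frac{\left(-2 + 68\right) - 14302}{-15787 - \frac{10087}{-24286}}} = \sqrt{\left(-3 + \left(\left(-4\right)^{2}\right)^{2} + 152 \left(-4\right)^{2}\right) + \frac{66 - 14302}{-15787 - - \frac{10087}{24286}}} = \sqrt{\left(-3 + 16^{2} + 152 \cdot 16\right) - \frac{14236}{-15787 + \frac{10087}{24286}}} = \sqrt{\left(-3 + 256 + 2432\right) - \frac{14236}{- \frac{383392995}{24286}}} = \sqrt{2685 - - \frac{345735496}{383392995}} = \sqrt{2685 + \frac{345735496}{383392995}} = \sqrt{\frac{1029755927071}{383392995}} = \frac{\sqrt{394801208998752267645}}{383392995}$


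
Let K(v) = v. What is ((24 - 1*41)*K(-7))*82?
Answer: 9758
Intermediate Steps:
((24 - 1*41)*K(-7))*82 = ((24 - 1*41)*(-7))*82 = ((24 - 41)*(-7))*82 = -17*(-7)*82 = 119*82 = 9758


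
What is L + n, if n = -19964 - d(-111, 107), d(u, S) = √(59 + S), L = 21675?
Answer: 1711 - √166 ≈ 1698.1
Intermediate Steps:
n = -19964 - √166 (n = -19964 - √(59 + 107) = -19964 - √166 ≈ -19977.)
L + n = 21675 + (-19964 - √166) = 1711 - √166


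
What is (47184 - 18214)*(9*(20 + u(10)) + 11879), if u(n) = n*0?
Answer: 349349230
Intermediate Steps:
u(n) = 0
(47184 - 18214)*(9*(20 + u(10)) + 11879) = (47184 - 18214)*(9*(20 + 0) + 11879) = 28970*(9*20 + 11879) = 28970*(180 + 11879) = 28970*12059 = 349349230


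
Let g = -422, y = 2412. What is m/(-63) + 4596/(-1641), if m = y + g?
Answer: -1185046/34461 ≈ -34.388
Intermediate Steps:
m = 1990 (m = 2412 - 422 = 1990)
m/(-63) + 4596/(-1641) = 1990/(-63) + 4596/(-1641) = 1990*(-1/63) + 4596*(-1/1641) = -1990/63 - 1532/547 = -1185046/34461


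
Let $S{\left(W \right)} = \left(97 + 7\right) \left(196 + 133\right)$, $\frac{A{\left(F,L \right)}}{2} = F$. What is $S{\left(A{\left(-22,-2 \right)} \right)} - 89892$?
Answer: $-55676$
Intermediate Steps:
$A{\left(F,L \right)} = 2 F$
$S{\left(W \right)} = 34216$ ($S{\left(W \right)} = 104 \cdot 329 = 34216$)
$S{\left(A{\left(-22,-2 \right)} \right)} - 89892 = 34216 - 89892 = -55676$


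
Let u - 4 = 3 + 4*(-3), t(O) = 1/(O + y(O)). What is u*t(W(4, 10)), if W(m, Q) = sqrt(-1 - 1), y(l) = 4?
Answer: -10/9 + 5*I*sqrt(2)/18 ≈ -1.1111 + 0.39284*I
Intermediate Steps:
W(m, Q) = I*sqrt(2) (W(m, Q) = sqrt(-2) = I*sqrt(2))
t(O) = 1/(4 + O) (t(O) = 1/(O + 4) = 1/(4 + O))
u = -5 (u = 4 + (3 + 4*(-3)) = 4 + (3 - 12) = 4 - 9 = -5)
u*t(W(4, 10)) = -5/(4 + I*sqrt(2))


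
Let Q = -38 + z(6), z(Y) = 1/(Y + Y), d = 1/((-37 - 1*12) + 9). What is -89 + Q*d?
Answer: -8453/96 ≈ -88.052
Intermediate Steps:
d = -1/40 (d = 1/((-37 - 12) + 9) = 1/(-49 + 9) = 1/(-40) = -1/40 ≈ -0.025000)
z(Y) = 1/(2*Y)
Q = -455/12 (Q = -38 + (½)/6 = -38 + (½)*(⅙) = -38 + 1/12 = -455/12 ≈ -37.917)
-89 + Q*d = -89 - 455/12*(-1/40) = -89 + 91/96 = -8453/96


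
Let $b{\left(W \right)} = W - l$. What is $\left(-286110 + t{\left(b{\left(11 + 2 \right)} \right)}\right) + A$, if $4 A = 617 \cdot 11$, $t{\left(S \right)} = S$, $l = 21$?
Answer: $- \frac{1137685}{4} \approx -2.8442 \cdot 10^{5}$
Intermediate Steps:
$b{\left(W \right)} = -21 + W$ ($b{\left(W \right)} = W - 21 = -21 + W$)
$A = \frac{6787}{4}$ ($A = \frac{617 \cdot 11}{4} = \frac{1}{4} \cdot 6787 = \frac{6787}{4} \approx 1696.8$)
$\left(-286110 + t{\left(b{\left(11 + 2 \right)} \right)}\right) + A = \left(-286110 + \left(-21 + \left(11 + 2\right)\right)\right) + \frac{6787}{4} = \left(-286110 + \left(-21 + 13\right)\right) + \frac{6787}{4} = \left(-286110 - 8\right) + \frac{6787}{4} = -286118 + \frac{6787}{4} = - \frac{1137685}{4}$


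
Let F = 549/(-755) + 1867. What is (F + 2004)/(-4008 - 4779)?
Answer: -2922056/6634185 ≈ -0.44045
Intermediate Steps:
F = 1409036/755 (F = 549*(-1/755) + 1867 = -549/755 + 1867 = 1409036/755 ≈ 1866.3)
(F + 2004)/(-4008 - 4779) = (1409036/755 + 2004)/(-4008 - 4779) = (2922056/755)/(-8787) = (2922056/755)*(-1/8787) = -2922056/6634185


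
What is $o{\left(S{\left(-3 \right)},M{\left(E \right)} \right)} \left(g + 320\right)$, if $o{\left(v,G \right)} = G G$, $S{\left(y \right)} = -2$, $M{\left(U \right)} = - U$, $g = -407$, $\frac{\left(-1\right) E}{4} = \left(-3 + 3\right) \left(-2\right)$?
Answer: $0$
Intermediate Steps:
$E = 0$ ($E = - 4 \left(-3 + 3\right) \left(-2\right) = - 4 \cdot 0 \left(-2\right) = \left(-4\right) 0 = 0$)
$o{\left(v,G \right)} = G^{2}$
$o{\left(S{\left(-3 \right)},M{\left(E \right)} \right)} \left(g + 320\right) = \left(\left(-1\right) 0\right)^{2} \left(-407 + 320\right) = 0^{2} \left(-87\right) = 0 \left(-87\right) = 0$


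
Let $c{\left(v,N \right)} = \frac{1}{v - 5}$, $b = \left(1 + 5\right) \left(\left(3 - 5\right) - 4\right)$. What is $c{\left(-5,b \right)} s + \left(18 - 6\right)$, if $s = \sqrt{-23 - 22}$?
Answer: $12 - \frac{3 i \sqrt{5}}{10} \approx 12.0 - 0.67082 i$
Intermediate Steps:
$b = -36$ ($b = 6 \left(\left(3 - 5\right) - 4\right) = 6 \left(-2 - 4\right) = 6 \left(-6\right) = -36$)
$s = 3 i \sqrt{5}$ ($s = \sqrt{-45} = 3 i \sqrt{5} \approx 6.7082 i$)
$c{\left(v,N \right)} = \frac{1}{-5 + v}$
$c{\left(-5,b \right)} s + \left(18 - 6\right) = \frac{3 i \sqrt{5}}{-5 - 5} + \left(18 - 6\right) = \frac{3 i \sqrt{5}}{-10} + \left(18 - 6\right) = - \frac{3 i \sqrt{5}}{10} + 12 = 12 - \frac{3 i \sqrt{5}}{10}$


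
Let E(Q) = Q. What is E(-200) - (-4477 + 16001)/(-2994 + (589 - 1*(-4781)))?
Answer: -121681/594 ≈ -204.85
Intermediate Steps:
E(-200) - (-4477 + 16001)/(-2994 + (589 - 1*(-4781))) = -200 - (-4477 + 16001)/(-2994 + (589 - 1*(-4781))) = -200 - 11524/(-2994 + (589 + 4781)) = -200 - 11524/(-2994 + 5370) = -200 - 11524/2376 = -200 - 1*2881/594 = -200 - 2881/594 = -121681/594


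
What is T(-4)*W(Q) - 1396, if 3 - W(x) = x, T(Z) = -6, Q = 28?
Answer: -1246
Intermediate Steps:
W(x) = 3 - x
T(-4)*W(Q) - 1396 = -6*(3 - 1*28) - 1396 = -6*(3 - 28) - 1396 = -6*(-25) - 1396 = 150 - 1396 = -1246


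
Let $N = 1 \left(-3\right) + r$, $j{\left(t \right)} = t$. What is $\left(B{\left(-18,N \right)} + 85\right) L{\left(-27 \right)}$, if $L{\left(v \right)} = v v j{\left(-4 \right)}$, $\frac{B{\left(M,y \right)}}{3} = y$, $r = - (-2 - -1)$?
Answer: $-230364$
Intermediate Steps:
$r = 1$ ($r = - (-2 + 1) = \left(-1\right) \left(-1\right) = 1$)
$N = -2$ ($N = 1 \left(-3\right) + 1 = -3 + 1 = -2$)
$B{\left(M,y \right)} = 3 y$
$L{\left(v \right)} = - 4 v^{2}$ ($L{\left(v \right)} = v v \left(-4\right) = v^{2} \left(-4\right) = - 4 v^{2}$)
$\left(B{\left(-18,N \right)} + 85\right) L{\left(-27 \right)} = \left(3 \left(-2\right) + 85\right) \left(- 4 \left(-27\right)^{2}\right) = \left(-6 + 85\right) \left(\left(-4\right) 729\right) = 79 \left(-2916\right) = -230364$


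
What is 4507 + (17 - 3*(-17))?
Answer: 4575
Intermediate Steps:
4507 + (17 - 3*(-17)) = 4507 + (17 + 51) = 4507 + 68 = 4575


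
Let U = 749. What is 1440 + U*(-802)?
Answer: -599258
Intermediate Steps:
1440 + U*(-802) = 1440 + 749*(-802) = 1440 - 600698 = -599258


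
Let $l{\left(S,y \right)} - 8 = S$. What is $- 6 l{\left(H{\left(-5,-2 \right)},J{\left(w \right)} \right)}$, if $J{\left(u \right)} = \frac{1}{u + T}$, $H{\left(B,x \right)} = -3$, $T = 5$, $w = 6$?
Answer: $-30$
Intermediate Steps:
$J{\left(u \right)} = \frac{1}{5 + u}$ ($J{\left(u \right)} = \frac{1}{u + 5} = \frac{1}{5 + u}$)
$l{\left(S,y \right)} = 8 + S$
$- 6 l{\left(H{\left(-5,-2 \right)},J{\left(w \right)} \right)} = - 6 \left(8 - 3\right) = \left(-6\right) 5 = -30$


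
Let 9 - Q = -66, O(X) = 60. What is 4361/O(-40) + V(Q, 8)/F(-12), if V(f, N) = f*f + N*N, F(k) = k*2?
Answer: -19723/120 ≈ -164.36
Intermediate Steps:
F(k) = 2*k
Q = 75 (Q = 9 - 1*(-66) = 9 + 66 = 75)
V(f, N) = N² + f² (V(f, N) = f² + N² = N² + f²)
4361/O(-40) + V(Q, 8)/F(-12) = 4361/60 + (8² + 75²)/((2*(-12))) = 4361*(1/60) + (64 + 5625)/(-24) = 4361/60 + 5689*(-1/24) = 4361/60 - 5689/24 = -19723/120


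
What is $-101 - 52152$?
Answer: $-52253$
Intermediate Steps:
$-101 - 52152 = -52253$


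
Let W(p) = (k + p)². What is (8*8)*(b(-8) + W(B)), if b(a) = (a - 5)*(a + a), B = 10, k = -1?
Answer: 18496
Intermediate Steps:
b(a) = 2*a*(-5 + a) (b(a) = (-5 + a)*(2*a) = 2*a*(-5 + a))
W(p) = (-1 + p)²
(8*8)*(b(-8) + W(B)) = (8*8)*(2*(-8)*(-5 - 8) + (-1 + 10)²) = 64*(2*(-8)*(-13) + 9²) = 64*(208 + 81) = 64*289 = 18496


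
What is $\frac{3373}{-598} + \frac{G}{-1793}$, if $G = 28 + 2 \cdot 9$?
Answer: $- \frac{6075297}{1072214} \approx -5.6661$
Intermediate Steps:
$G = 46$ ($G = 28 + 18 = 46$)
$\frac{3373}{-598} + \frac{G}{-1793} = \frac{3373}{-598} + \frac{46}{-1793} = 3373 \left(- \frac{1}{598}\right) + 46 \left(- \frac{1}{1793}\right) = - \frac{3373}{598} - \frac{46}{1793} = - \frac{6075297}{1072214}$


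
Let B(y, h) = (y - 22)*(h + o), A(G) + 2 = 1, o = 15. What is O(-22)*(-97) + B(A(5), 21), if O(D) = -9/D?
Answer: -19089/22 ≈ -867.68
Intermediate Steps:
A(G) = -1 (A(G) = -2 + 1 = -1)
B(y, h) = (-22 + y)*(15 + h) (B(y, h) = (y - 22)*(h + 15) = (-22 + y)*(15 + h))
O(-22)*(-97) + B(A(5), 21) = -9/(-22)*(-97) + (-330 - 22*21 + 15*(-1) + 21*(-1)) = -9*(-1/22)*(-97) + (-330 - 462 - 15 - 21) = (9/22)*(-97) - 828 = -873/22 - 828 = -19089/22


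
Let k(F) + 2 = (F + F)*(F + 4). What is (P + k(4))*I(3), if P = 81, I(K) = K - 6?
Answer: -429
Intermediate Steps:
I(K) = -6 + K
k(F) = -2 + 2*F*(4 + F) (k(F) = -2 + (F + F)*(F + 4) = -2 + (2*F)*(4 + F) = -2 + 2*F*(4 + F))
(P + k(4))*I(3) = (81 + (-2 + 2*4² + 8*4))*(-6 + 3) = (81 + (-2 + 2*16 + 32))*(-3) = (81 + (-2 + 32 + 32))*(-3) = (81 + 62)*(-3) = 143*(-3) = -429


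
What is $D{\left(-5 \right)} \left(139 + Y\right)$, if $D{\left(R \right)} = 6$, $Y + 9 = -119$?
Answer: $66$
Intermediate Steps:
$Y = -128$ ($Y = -9 - 119 = -128$)
$D{\left(-5 \right)} \left(139 + Y\right) = 6 \left(139 - 128\right) = 6 \cdot 11 = 66$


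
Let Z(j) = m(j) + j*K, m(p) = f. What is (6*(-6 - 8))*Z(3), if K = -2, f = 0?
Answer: 504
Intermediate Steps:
m(p) = 0
Z(j) = -2*j (Z(j) = 0 + j*(-2) = 0 - 2*j = -2*j)
(6*(-6 - 8))*Z(3) = (6*(-6 - 8))*(-2*3) = (6*(-14))*(-6) = -84*(-6) = 504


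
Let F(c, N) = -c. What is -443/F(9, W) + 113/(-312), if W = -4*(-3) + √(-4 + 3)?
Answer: 45733/936 ≈ 48.860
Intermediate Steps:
W = 12 + I (W = 12 + √(-1) = 12 + I ≈ 12.0 + 1.0*I)
-443/F(9, W) + 113/(-312) = -443/((-1*9)) + 113/(-312) = -443/(-9) + 113*(-1/312) = -443*(-⅑) - 113/312 = 443/9 - 113/312 = 45733/936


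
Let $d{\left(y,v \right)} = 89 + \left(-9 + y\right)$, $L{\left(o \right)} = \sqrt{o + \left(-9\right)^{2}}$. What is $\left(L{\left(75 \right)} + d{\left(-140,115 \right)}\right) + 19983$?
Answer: $19923 + 2 \sqrt{39} \approx 19936.0$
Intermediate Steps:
$L{\left(o \right)} = \sqrt{81 + o}$ ($L{\left(o \right)} = \sqrt{o + 81} = \sqrt{81 + o}$)
$d{\left(y,v \right)} = 80 + y$
$\left(L{\left(75 \right)} + d{\left(-140,115 \right)}\right) + 19983 = \left(\sqrt{81 + 75} + \left(80 - 140\right)\right) + 19983 = \left(\sqrt{156} - 60\right) + 19983 = \left(2 \sqrt{39} - 60\right) + 19983 = \left(-60 + 2 \sqrt{39}\right) + 19983 = 19923 + 2 \sqrt{39}$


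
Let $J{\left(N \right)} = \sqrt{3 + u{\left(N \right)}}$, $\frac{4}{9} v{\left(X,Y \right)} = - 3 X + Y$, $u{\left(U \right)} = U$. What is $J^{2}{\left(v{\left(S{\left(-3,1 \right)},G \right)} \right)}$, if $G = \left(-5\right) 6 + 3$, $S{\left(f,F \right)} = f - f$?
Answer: $- \frac{231}{4} \approx -57.75$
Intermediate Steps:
$S{\left(f,F \right)} = 0$
$G = -27$ ($G = -30 + 3 = -27$)
$v{\left(X,Y \right)} = - \frac{27 X}{4} + \frac{9 Y}{4}$ ($v{\left(X,Y \right)} = \frac{9 \left(- 3 X + Y\right)}{4} = \frac{9 \left(Y - 3 X\right)}{4} = - \frac{27 X}{4} + \frac{9 Y}{4}$)
$J{\left(N \right)} = \sqrt{3 + N}$
$J^{2}{\left(v{\left(S{\left(-3,1 \right)},G \right)} \right)} = \left(\sqrt{3 + \left(\left(- \frac{27}{4}\right) 0 + \frac{9}{4} \left(-27\right)\right)}\right)^{2} = \left(\sqrt{3 + \left(0 - \frac{243}{4}\right)}\right)^{2} = \left(\sqrt{3 - \frac{243}{4}}\right)^{2} = \left(\sqrt{- \frac{231}{4}}\right)^{2} = \left(\frac{i \sqrt{231}}{2}\right)^{2} = - \frac{231}{4}$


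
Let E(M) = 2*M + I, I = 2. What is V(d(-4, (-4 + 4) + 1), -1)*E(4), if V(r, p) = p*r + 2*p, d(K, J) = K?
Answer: 20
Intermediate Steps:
V(r, p) = 2*p + p*r
E(M) = 2 + 2*M (E(M) = 2*M + 2 = 2 + 2*M)
V(d(-4, (-4 + 4) + 1), -1)*E(4) = (-(2 - 4))*(2 + 2*4) = (-1*(-2))*(2 + 8) = 2*10 = 20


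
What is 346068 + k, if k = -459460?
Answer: -113392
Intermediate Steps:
346068 + k = 346068 - 459460 = -113392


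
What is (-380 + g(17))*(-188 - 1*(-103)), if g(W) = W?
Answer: 30855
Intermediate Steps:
(-380 + g(17))*(-188 - 1*(-103)) = (-380 + 17)*(-188 - 1*(-103)) = -363*(-188 + 103) = -363*(-85) = 30855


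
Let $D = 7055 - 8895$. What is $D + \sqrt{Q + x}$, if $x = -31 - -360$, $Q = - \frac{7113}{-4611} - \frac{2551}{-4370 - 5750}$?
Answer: $-1840 + \frac{\sqrt{20008166786257870}}{7777220} \approx -1821.8$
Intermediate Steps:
$D = -1840$
$Q = \frac{27915407}{15554440}$ ($Q = \left(-7113\right) \left(- \frac{1}{4611}\right) - \frac{2551}{-10120} = \frac{2371}{1537} - - \frac{2551}{10120} = \frac{2371}{1537} + \frac{2551}{10120} = \frac{27915407}{15554440} \approx 1.7947$)
$x = 329$ ($x = -31 + 360 = 329$)
$D + \sqrt{Q + x} = -1840 + \sqrt{\frac{27915407}{15554440} + 329} = -1840 + \sqrt{\frac{5145326167}{15554440}} = -1840 + \frac{\sqrt{20008166786257870}}{7777220}$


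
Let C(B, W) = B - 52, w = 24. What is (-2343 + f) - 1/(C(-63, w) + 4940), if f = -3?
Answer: -11319451/4825 ≈ -2346.0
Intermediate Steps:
C(B, W) = -52 + B
(-2343 + f) - 1/(C(-63, w) + 4940) = (-2343 - 3) - 1/((-52 - 63) + 4940) = -2346 - 1/(-115 + 4940) = -2346 - 1/4825 = -11319451/4825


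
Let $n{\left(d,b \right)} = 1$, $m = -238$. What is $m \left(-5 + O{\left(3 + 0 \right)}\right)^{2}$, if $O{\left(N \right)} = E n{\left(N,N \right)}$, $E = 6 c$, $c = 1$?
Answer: $-238$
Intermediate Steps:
$E = 6$ ($E = 6 \cdot 1 = 6$)
$O{\left(N \right)} = 6$ ($O{\left(N \right)} = 6 \cdot 1 = 6$)
$m \left(-5 + O{\left(3 + 0 \right)}\right)^{2} = - 238 \left(-5 + 6\right)^{2} = - 238 \cdot 1^{2} = \left(-238\right) 1 = -238$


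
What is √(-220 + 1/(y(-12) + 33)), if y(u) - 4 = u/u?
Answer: I*√317642/38 ≈ 14.832*I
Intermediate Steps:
y(u) = 5 (y(u) = 4 + u/u = 4 + 1 = 5)
√(-220 + 1/(y(-12) + 33)) = √(-220 + 1/(5 + 33)) = √(-220 + 1/38) = √(-8359/38) = I*√317642/38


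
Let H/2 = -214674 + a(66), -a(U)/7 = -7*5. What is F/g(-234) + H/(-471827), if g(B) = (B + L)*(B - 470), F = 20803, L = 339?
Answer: 21885766279/34877451840 ≈ 0.62750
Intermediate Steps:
a(U) = 245 (a(U) = -(-49)*5 = -7*(-35) = 245)
g(B) = (-470 + B)*(339 + B) (g(B) = (B + 339)*(B - 470) = (339 + B)*(-470 + B) = (-470 + B)*(339 + B))
H = -428858 (H = 2*(-214674 + 245) = 2*(-214429) = -428858)
F/g(-234) + H/(-471827) = 20803/(-159330 + (-234)**2 - 131*(-234)) - 428858/(-471827) = 20803/(-159330 + 54756 + 30654) - 428858*(-1/471827) = 20803/(-73920) + 428858/471827 = 20803*(-1/73920) + 428858/471827 = -20803/73920 + 428858/471827 = 21885766279/34877451840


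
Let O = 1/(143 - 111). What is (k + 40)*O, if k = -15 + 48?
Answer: 73/32 ≈ 2.2813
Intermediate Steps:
k = 33
O = 1/32 ≈ 0.031250
(k + 40)*O = (33 + 40)*(1/32) = 73*(1/32) = 73/32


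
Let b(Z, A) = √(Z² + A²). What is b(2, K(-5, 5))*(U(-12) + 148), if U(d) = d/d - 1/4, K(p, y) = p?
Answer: 595*√29/4 ≈ 801.04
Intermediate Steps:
b(Z, A) = √(A² + Z²)
U(d) = ¾ (U(d) = 1 - 1*¼ = 1 - ¼ = ¾)
b(2, K(-5, 5))*(U(-12) + 148) = √((-5)² + 2²)*(¾ + 148) = √(25 + 4)*(595/4) = √29*(595/4) = 595*√29/4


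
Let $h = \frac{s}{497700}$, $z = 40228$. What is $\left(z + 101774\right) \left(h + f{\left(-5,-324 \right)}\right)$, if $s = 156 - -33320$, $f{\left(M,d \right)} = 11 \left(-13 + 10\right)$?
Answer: $- \frac{9236116624}{1975} \approx -4.6765 \cdot 10^{6}$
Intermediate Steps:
$f{\left(M,d \right)} = -33$ ($f{\left(M,d \right)} = 11 \left(-3\right) = -33$)
$s = 33476$ ($s = 156 + 33320 = 33476$)
$h = \frac{8369}{124425}$ ($h = \frac{33476}{497700} = 33476 \cdot \frac{1}{497700} = \frac{8369}{124425} \approx 0.067261$)
$\left(z + 101774\right) \left(h + f{\left(-5,-324 \right)}\right) = \left(40228 + 101774\right) \left(\frac{8369}{124425} - 33\right) = 142002 \left(- \frac{4097656}{124425}\right) = - \frac{9236116624}{1975}$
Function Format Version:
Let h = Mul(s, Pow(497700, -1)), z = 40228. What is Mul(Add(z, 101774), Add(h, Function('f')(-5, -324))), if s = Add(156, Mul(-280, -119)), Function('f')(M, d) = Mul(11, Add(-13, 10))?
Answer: Rational(-9236116624, 1975) ≈ -4.6765e+6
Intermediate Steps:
Function('f')(M, d) = -33 (Function('f')(M, d) = Mul(11, -3) = -33)
s = 33476 (s = Add(156, 33320) = 33476)
h = Rational(8369, 124425) (h = Mul(33476, Pow(497700, -1)) = Mul(33476, Rational(1, 497700)) = Rational(8369, 124425) ≈ 0.067261)
Mul(Add(z, 101774), Add(h, Function('f')(-5, -324))) = Mul(Add(40228, 101774), Add(Rational(8369, 124425), -33)) = Mul(142002, Rational(-4097656, 124425)) = Rational(-9236116624, 1975)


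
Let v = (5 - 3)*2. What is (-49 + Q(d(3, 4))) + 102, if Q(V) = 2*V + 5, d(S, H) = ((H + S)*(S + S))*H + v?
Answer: 402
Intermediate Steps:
v = 4 (v = 2*2 = 4)
d(S, H) = 4 + 2*H*S*(H + S) (d(S, H) = ((H + S)*(S + S))*H + 4 = ((H + S)*(2*S))*H + 4 = (2*S*(H + S))*H + 4 = 2*H*S*(H + S) + 4 = 4 + 2*H*S*(H + S))
Q(V) = 5 + 2*V
(-49 + Q(d(3, 4))) + 102 = (-49 + (5 + 2*(4 + 2*4*3**2 + 2*3*4**2))) + 102 = (-49 + (5 + 2*(4 + 2*4*9 + 2*3*16))) + 102 = (-49 + (5 + 2*(4 + 72 + 96))) + 102 = (-49 + (5 + 2*172)) + 102 = (-49 + (5 + 344)) + 102 = (-49 + 349) + 102 = 300 + 102 = 402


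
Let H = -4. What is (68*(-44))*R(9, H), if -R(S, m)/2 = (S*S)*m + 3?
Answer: -1920864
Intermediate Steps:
R(S, m) = -6 - 2*m*S² (R(S, m) = -2*((S*S)*m + 3) = -2*(S²*m + 3) = -2*(m*S² + 3) = -2*(3 + m*S²) = -6 - 2*m*S²)
(68*(-44))*R(9, H) = (68*(-44))*(-6 - 2*(-4)*9²) = -2992*(-6 - 2*(-4)*81) = -2992*(-6 + 648) = -2992*642 = -1920864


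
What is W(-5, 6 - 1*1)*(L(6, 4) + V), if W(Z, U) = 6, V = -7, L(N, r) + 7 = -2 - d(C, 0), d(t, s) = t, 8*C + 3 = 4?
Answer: -387/4 ≈ -96.750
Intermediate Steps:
C = 1/8 (C = -3/8 + (1/8)*4 = -3/8 + 1/2 = 1/8 ≈ 0.12500)
L(N, r) = -73/8 (L(N, r) = -7 + (-2 - 1*1/8) = -7 + (-2 - 1/8) = -7 - 17/8 = -73/8)
W(-5, 6 - 1*1)*(L(6, 4) + V) = 6*(-73/8 - 7) = 6*(-129/8) = -387/4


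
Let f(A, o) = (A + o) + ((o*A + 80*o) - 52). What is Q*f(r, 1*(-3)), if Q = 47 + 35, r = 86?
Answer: -38294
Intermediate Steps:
Q = 82
f(A, o) = -52 + A + 81*o + A*o (f(A, o) = (A + o) + ((A*o + 80*o) - 52) = (A + o) + ((80*o + A*o) - 52) = (A + o) + (-52 + 80*o + A*o) = -52 + A + 81*o + A*o)
Q*f(r, 1*(-3)) = 82*(-52 + 86 + 81*(1*(-3)) + 86*(1*(-3))) = 82*(-52 + 86 + 81*(-3) + 86*(-3)) = 82*(-52 + 86 - 243 - 258) = 82*(-467) = -38294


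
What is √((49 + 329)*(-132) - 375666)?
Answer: I*√425562 ≈ 652.35*I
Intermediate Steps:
√((49 + 329)*(-132) - 375666) = √(378*(-132) - 375666) = √(-49896 - 375666) = √(-425562) = I*√425562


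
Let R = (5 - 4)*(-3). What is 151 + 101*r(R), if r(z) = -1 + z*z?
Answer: 959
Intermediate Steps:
R = -3 (R = 1*(-3) = -3)
r(z) = -1 + z²
151 + 101*r(R) = 151 + 101*(-1 + (-3)²) = 151 + 101*(-1 + 9) = 151 + 101*8 = 151 + 808 = 959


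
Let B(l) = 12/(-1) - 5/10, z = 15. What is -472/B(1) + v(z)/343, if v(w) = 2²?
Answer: 323892/8575 ≈ 37.772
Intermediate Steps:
B(l) = -25/2 (B(l) = 12*(-1) - 5*⅒ = -12 - ½ = -25/2)
v(w) = 4
-472/B(1) + v(z)/343 = -472/(-25/2) + 4/343 = -472*(-2/25) + 4*(1/343) = 944/25 + 4/343 = 323892/8575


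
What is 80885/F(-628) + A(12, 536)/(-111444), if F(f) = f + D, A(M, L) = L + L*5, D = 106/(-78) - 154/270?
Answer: -1318615417193/10267019962 ≈ -128.43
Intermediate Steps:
D = -3386/1755 (D = 106*(-1/78) - 154*1/270 = -53/39 - 77/135 = -3386/1755 ≈ -1.9293)
A(M, L) = 6*L (A(M, L) = L + 5*L = 6*L)
F(f) = -3386/1755 + f (F(f) = f - 3386/1755 = -3386/1755 + f)
80885/F(-628) + A(12, 536)/(-111444) = 80885/(-3386/1755 - 628) + (6*536)/(-111444) = 80885/(-1105526/1755) + 3216*(-1/111444) = 80885*(-1755/1105526) - 268/9287 = -141953175/1105526 - 268/9287 = -1318615417193/10267019962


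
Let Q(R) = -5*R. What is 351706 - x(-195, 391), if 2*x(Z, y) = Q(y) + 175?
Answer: 352596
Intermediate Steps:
x(Z, y) = 175/2 - 5*y/2 (x(Z, y) = (-5*y + 175)/2 = (175 - 5*y)/2 = 175/2 - 5*y/2)
351706 - x(-195, 391) = 351706 - (175/2 - 5/2*391) = 351706 - (175/2 - 1955/2) = 351706 - 1*(-890) = 351706 + 890 = 352596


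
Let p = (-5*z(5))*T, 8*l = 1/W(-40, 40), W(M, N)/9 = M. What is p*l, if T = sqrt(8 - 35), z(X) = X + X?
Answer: 5*I*sqrt(3)/96 ≈ 0.090211*I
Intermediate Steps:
W(M, N) = 9*M
z(X) = 2*X
l = -1/2880 (l = 1/(8*((9*(-40)))) = (1/8)/(-360) = (1/8)*(-1/360) = -1/2880 ≈ -0.00034722)
T = 3*I*sqrt(3) (T = sqrt(-27) = 3*I*sqrt(3) ≈ 5.1962*I)
p = -150*I*sqrt(3) (p = (-10*5)*(3*I*sqrt(3)) = (-5*10)*(3*I*sqrt(3)) = -150*I*sqrt(3) ≈ -259.81*I)
p*l = -150*I*sqrt(3)*(-1/2880) = 5*I*sqrt(3)/96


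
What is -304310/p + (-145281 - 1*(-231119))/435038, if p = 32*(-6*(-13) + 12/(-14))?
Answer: -46261080791/375872832 ≈ -123.08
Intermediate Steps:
p = 17280/7 (p = 32*(78 + 12*(-1/14)) = 32*(78 - 6/7) = 32*(540/7) = 17280/7 ≈ 2468.6)
-304310/p + (-145281 - 1*(-231119))/435038 = -304310/17280/7 + (-145281 - 1*(-231119))/435038 = -304310*7/17280 + (-145281 + 231119)*(1/435038) = -213017/1728 + 85838*(1/435038) = -213017/1728 + 42919/217519 = -46261080791/375872832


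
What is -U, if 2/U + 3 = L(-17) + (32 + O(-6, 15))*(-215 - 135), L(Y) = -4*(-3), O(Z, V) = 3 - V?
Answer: 2/6991 ≈ 0.00028608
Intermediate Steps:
L(Y) = 12
U = -2/6991 (U = 2/(-3 + (12 + (32 + (3 - 1*15))*(-215 - 135))) = 2/(-3 + (12 + (32 + (3 - 15))*(-350))) = 2/(-3 + (12 + (32 - 12)*(-350))) = 2/(-3 + (12 + 20*(-350))) = 2/(-3 + (12 - 7000)) = 2/(-3 - 6988) = 2/(-6991) = 2*(-1/6991) = -2/6991 ≈ -0.00028608)
-U = -1*(-2/6991) = 2/6991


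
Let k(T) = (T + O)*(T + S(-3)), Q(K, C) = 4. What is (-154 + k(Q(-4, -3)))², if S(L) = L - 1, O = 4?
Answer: 23716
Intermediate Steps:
S(L) = -1 + L
k(T) = (-4 + T)*(4 + T) (k(T) = (T + 4)*(T + (-1 - 3)) = (4 + T)*(T - 4) = (4 + T)*(-4 + T) = (-4 + T)*(4 + T))
(-154 + k(Q(-4, -3)))² = (-154 + (-16 + 4²))² = (-154 + (-16 + 16))² = (-154 + 0)² = (-154)² = 23716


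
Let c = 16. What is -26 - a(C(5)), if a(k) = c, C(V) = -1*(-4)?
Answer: -42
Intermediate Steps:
C(V) = 4
a(k) = 16
-26 - a(C(5)) = -26 - 1*16 = -26 - 16 = -42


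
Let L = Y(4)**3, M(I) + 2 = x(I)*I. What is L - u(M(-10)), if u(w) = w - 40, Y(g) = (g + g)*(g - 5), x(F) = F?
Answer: -570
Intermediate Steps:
Y(g) = 2*g*(-5 + g) (Y(g) = (2*g)*(-5 + g) = 2*g*(-5 + g))
M(I) = -2 + I**2 (M(I) = -2 + I*I = -2 + I**2)
L = -512 (L = (2*4*(-5 + 4))**3 = (2*4*(-1))**3 = (-8)**3 = -512)
u(w) = -40 + w
L - u(M(-10)) = -512 - (-40 + (-2 + (-10)**2)) = -512 - (-40 + (-2 + 100)) = -512 - (-40 + 98) = -512 - 1*58 = -512 - 58 = -570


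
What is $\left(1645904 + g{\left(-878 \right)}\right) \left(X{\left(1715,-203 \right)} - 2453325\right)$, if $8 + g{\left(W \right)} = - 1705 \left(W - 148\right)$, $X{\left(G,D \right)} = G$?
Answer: $-8323770013860$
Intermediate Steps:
$g{\left(W \right)} = 252332 - 1705 W$ ($g{\left(W \right)} = -8 - 1705 \left(W - 148\right) = -8 - 1705 \left(-148 + W\right) = -8 - \left(-252340 + 1705 W\right) = 252332 - 1705 W$)
$\left(1645904 + g{\left(-878 \right)}\right) \left(X{\left(1715,-203 \right)} - 2453325\right) = \left(1645904 + \left(252332 - -1496990\right)\right) \left(1715 - 2453325\right) = \left(1645904 + \left(252332 + 1496990\right)\right) \left(-2451610\right) = \left(1645904 + 1749322\right) \left(-2451610\right) = 3395226 \left(-2451610\right) = -8323770013860$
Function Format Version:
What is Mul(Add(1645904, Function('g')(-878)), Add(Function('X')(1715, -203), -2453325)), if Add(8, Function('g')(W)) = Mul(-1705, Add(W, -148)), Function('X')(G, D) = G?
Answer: -8323770013860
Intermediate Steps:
Function('g')(W) = Add(252332, Mul(-1705, W)) (Function('g')(W) = Add(-8, Mul(-1705, Add(W, -148))) = Add(-8, Mul(-1705, Add(-148, W))) = Add(-8, Add(252340, Mul(-1705, W))) = Add(252332, Mul(-1705, W)))
Mul(Add(1645904, Function('g')(-878)), Add(Function('X')(1715, -203), -2453325)) = Mul(Add(1645904, Add(252332, Mul(-1705, -878))), Add(1715, -2453325)) = Mul(Add(1645904, Add(252332, 1496990)), -2451610) = Mul(Add(1645904, 1749322), -2451610) = Mul(3395226, -2451610) = -8323770013860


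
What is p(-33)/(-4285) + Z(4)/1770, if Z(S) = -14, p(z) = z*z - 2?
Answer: -198398/758445 ≈ -0.26159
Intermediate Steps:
p(z) = -2 + z² (p(z) = z² - 2 = -2 + z²)
p(-33)/(-4285) + Z(4)/1770 = (-2 + (-33)²)/(-4285) - 14/1770 = (-2 + 1089)*(-1/4285) - 14*1/1770 = 1087*(-1/4285) - 7/885 = -1087/4285 - 7/885 = -198398/758445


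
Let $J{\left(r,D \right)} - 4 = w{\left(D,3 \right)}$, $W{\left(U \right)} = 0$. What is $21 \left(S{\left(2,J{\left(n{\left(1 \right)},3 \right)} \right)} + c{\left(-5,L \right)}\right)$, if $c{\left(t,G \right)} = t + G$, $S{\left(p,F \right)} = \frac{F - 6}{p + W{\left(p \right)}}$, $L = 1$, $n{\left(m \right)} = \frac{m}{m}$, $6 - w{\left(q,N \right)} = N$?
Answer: $- \frac{147}{2} \approx -73.5$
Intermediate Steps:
$w{\left(q,N \right)} = 6 - N$
$n{\left(m \right)} = 1$
$J{\left(r,D \right)} = 7$ ($J{\left(r,D \right)} = 4 + \left(6 - 3\right) = 4 + 3 = 7$)
$S{\left(p,F \right)} = \frac{-6 + F}{p}$ ($S{\left(p,F \right)} = \frac{F - 6}{p + 0} = \frac{-6 + F}{p}$)
$c{\left(t,G \right)} = G + t$
$21 \left(S{\left(2,J{\left(n{\left(1 \right)},3 \right)} \right)} + c{\left(-5,L \right)}\right) = 21 \left(\frac{-6 + 7}{2} + \left(1 - 5\right)\right) = 21 \left(\frac{1}{2} \cdot 1 - 4\right) = 21 \left(\frac{1}{2} - 4\right) = 21 \left(- \frac{7}{2}\right) = - \frac{147}{2}$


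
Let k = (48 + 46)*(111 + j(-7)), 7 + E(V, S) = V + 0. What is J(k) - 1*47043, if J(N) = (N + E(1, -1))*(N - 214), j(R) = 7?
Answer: 120546465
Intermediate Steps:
E(V, S) = -7 + V (E(V, S) = -7 + (V + 0) = -7 + V)
k = 11092 (k = (48 + 46)*(111 + 7) = 94*118 = 11092)
J(N) = (-214 + N)*(-6 + N) (J(N) = (N + (-7 + 1))*(N - 214) = (N - 6)*(-214 + N) = (-6 + N)*(-214 + N) = (-214 + N)*(-6 + N))
J(k) - 1*47043 = (1284 + 11092² - 220*11092) - 1*47043 = (1284 + 123032464 - 2440240) - 47043 = 120593508 - 47043 = 120546465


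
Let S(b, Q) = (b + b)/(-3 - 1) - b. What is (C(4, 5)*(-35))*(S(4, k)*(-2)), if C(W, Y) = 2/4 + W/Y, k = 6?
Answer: -546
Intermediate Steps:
C(W, Y) = ½ + W/Y (C(W, Y) = 2*(¼) + W/Y = ½ + W/Y)
S(b, Q) = -3*b/2 (S(b, Q) = (2*b)/(-4) - b = (2*b)*(-¼) - b = -b/2 - b = -3*b/2)
(C(4, 5)*(-35))*(S(4, k)*(-2)) = (((4 + (½)*5)/5)*(-35))*(-3/2*4*(-2)) = (((4 + 5/2)/5)*(-35))*(-6*(-2)) = (((⅕)*(13/2))*(-35))*12 = ((13/10)*(-35))*12 = -91/2*12 = -546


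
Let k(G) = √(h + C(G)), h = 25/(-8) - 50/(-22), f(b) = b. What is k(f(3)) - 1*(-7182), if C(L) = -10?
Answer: 7182 + I*√21010/44 ≈ 7182.0 + 3.2943*I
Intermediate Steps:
h = -75/88 (h = 25*(-⅛) - 50*(-1/22) = -25/8 + 25/11 = -75/88 ≈ -0.85227)
k(G) = I*√21010/44 (k(G) = √(-75/88 - 10) = √(-955/88) = I*√21010/44)
k(f(3)) - 1*(-7182) = I*√21010/44 - 1*(-7182) = I*√21010/44 + 7182 = 7182 + I*√21010/44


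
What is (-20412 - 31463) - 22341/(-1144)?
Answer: -5392969/104 ≈ -51856.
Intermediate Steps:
(-20412 - 31463) - 22341/(-1144) = -51875 - 22341*(-1/1144) = -51875 + 2031/104 = -5392969/104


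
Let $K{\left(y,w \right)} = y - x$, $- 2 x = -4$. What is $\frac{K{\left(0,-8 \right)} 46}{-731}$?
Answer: $\frac{92}{731} \approx 0.12585$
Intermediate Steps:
$x = 2$ ($x = \left(- \frac{1}{2}\right) \left(-4\right) = 2$)
$K{\left(y,w \right)} = -2 + y$ ($K{\left(y,w \right)} = y - 2 = -2 + y$)
$\frac{K{\left(0,-8 \right)} 46}{-731} = \frac{\left(-2 + 0\right) 46}{-731} = \left(-2\right) 46 \left(- \frac{1}{731}\right) = \left(-92\right) \left(- \frac{1}{731}\right) = \frac{92}{731}$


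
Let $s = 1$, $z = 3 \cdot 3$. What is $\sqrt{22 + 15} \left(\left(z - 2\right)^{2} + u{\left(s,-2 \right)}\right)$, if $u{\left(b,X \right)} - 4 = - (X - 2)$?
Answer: $57 \sqrt{37} \approx 346.72$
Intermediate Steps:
$z = 9$
$u{\left(b,X \right)} = 6 - X$ ($u{\left(b,X \right)} = 4 - \left(X - 2\right) = 4 - \left(-2 + X\right) = 6 - X$)
$\sqrt{22 + 15} \left(\left(z - 2\right)^{2} + u{\left(s,-2 \right)}\right) = \sqrt{22 + 15} \left(\left(9 - 2\right)^{2} + \left(6 - -2\right)\right) = \sqrt{37} \left(7^{2} + \left(6 + 2\right)\right) = \sqrt{37} \left(49 + 8\right) = \sqrt{37} \cdot 57 = 57 \sqrt{37}$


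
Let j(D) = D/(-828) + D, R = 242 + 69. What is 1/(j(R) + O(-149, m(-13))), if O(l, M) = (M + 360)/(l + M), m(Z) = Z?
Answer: 7452/2298811 ≈ 0.0032417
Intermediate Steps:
R = 311
j(D) = 827*D/828 (j(D) = -D/828 + D = 827*D/828)
O(l, M) = (360 + M)/(M + l)
1/(j(R) + O(-149, m(-13))) = 1/((827/828)*311 + (360 - 13)/(-13 - 149)) = 1/(257197/828 + 347/(-162)) = 1/(257197/828 - 1/162*347) = 1/(257197/828 - 347/162) = 1/(2298811/7452) = 7452/2298811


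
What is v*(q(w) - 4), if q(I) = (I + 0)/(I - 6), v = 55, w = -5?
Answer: -195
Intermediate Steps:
q(I) = I/(-6 + I)
v*(q(w) - 4) = 55*(-5/(-6 - 5) - 4) = 55*(-5/(-11) - 4) = 55*(-5*(-1/11) - 4) = 55*(5/11 - 4) = 55*(-39/11) = -195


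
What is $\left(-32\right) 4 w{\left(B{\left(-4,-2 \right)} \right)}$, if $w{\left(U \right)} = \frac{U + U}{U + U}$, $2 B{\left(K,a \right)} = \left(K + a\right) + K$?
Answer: $-128$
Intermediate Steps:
$B{\left(K,a \right)} = K + \frac{a}{2}$ ($B{\left(K,a \right)} = \frac{\left(K + a\right) + K}{2} = \frac{a + 2 K}{2} = K + \frac{a}{2}$)
$w{\left(U \right)} = 1$ ($w{\left(U \right)} = \frac{2 U}{2 U} = 2 U \frac{1}{2 U} = 1$)
$\left(-32\right) 4 w{\left(B{\left(-4,-2 \right)} \right)} = \left(-32\right) 4 \cdot 1 = \left(-128\right) 1 = -128$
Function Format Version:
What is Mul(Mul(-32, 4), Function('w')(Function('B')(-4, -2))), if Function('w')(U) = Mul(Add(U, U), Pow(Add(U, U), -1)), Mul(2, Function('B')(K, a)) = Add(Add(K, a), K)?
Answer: -128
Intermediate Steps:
Function('B')(K, a) = Add(K, Mul(Rational(1, 2), a)) (Function('B')(K, a) = Mul(Rational(1, 2), Add(Add(K, a), K)) = Mul(Rational(1, 2), Add(a, Mul(2, K))) = Add(K, Mul(Rational(1, 2), a)))
Function('w')(U) = 1 (Function('w')(U) = Mul(Mul(2, U), Pow(Mul(2, U), -1)) = Mul(Mul(2, U), Mul(Rational(1, 2), Pow(U, -1))) = 1)
Mul(Mul(-32, 4), Function('w')(Function('B')(-4, -2))) = Mul(Mul(-32, 4), 1) = Mul(-128, 1) = -128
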